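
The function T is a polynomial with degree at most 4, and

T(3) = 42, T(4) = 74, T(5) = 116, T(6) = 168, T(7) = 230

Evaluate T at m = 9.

First differences: 32, 42, 52, 62. Second differences: 10, 10, 10.
Level-2 differences are constant, so T has degree 2.
Fitting a degree-2 polynomial gives T(m) = 5m² - 3m + 6.
Then T(9) = 384.

384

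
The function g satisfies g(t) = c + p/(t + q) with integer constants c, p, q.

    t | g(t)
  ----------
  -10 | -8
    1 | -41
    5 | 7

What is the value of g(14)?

-2

(g(t) − c)(t + q) = p for each data point; the three points give a linear system in c and q, then p follows.
Solving: c = -5, q = -2, p = 36, so g(t) = -5 + 36/(t − 2).
Then g(14) = -5 + 36/12 = -2.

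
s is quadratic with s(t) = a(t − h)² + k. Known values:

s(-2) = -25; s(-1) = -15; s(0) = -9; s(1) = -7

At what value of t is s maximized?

1

First differences 10, 6, 2; second difference -4 = 2a, so a = -2.
Expanding, the t-coefficient is −2ah = 4h; matching it to the data gives h = 1, and then k = -7.
So s(t) = -2(t − 1)² − 7.
Hence h = 1.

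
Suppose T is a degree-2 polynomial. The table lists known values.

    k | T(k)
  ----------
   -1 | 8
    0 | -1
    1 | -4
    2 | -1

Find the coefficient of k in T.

-6

First differences: -9, -3, 3. Second differences: 6, 6.
Level-2 differences are constant, so T has degree 2.
Fitting a degree-2 polynomial gives T(k) = 3k² - 6k - 1.
The coefficient of k is -6.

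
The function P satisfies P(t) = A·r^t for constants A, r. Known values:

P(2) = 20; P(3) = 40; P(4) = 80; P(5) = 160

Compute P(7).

640

Consecutive ratio: 40/20 = 2, and 80/40 = 2, so r = 2.
Then A·2^2 = 20 gives A = 5, and P(t) = 5·2^t.
P(7) = 5·2^7 = 640.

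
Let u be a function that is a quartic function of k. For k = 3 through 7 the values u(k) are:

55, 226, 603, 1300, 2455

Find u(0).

Write u(k) = ak^4 + bk³ + ck² + dk + e; the 5 given values yield a linear system in the 5 coefficients.
Solving, u(k) = k^4 + k³ - 6k² + k - 2.
Then u(0) = -2.

-2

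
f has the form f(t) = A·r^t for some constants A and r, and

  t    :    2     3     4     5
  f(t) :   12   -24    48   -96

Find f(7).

Consecutive ratio: -24/12 = -2, and 48/(-24) = -2, so r = -2.
Then A·(-2)^2 = 12 gives A = 3, and f(t) = 3·(-2)^t.
f(7) = 3·(-2)^7 = -384.

-384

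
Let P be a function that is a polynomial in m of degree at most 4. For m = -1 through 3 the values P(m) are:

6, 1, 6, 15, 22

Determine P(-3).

70

Write P(m) = am^4 + bm³ + cm² + dm + e; the 5 given values yield a linear system in the 5 coefficients.
Solving, the leading coefficient vanishes, and P(m) = -m³ + 5m² + m + 1.
Then P(-3) = 70.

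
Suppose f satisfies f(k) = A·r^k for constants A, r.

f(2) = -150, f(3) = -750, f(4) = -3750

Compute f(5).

Consecutive ratio: -750/(-150) = 5, and -3750/(-750) = 5, so r = 5.
Then A·5^2 = -150 gives A = -6, and f(k) = -6·5^k.
f(5) = -6·5^5 = -18750.

-18750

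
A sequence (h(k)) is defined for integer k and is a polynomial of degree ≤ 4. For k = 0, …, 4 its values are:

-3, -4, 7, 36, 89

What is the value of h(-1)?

4

First differences: -1, 11, 29, 53. Second differences: 12, 18, 24. Third differences: 6, 6.
Level-3 differences are constant, so h has degree 3.
Fitting a degree-3 polynomial gives h(k) = k³ + 3k² - 5k - 3.
Then h(-1) = 4.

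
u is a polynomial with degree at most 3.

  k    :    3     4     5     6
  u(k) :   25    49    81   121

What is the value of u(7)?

169

First differences: 24, 32, 40. Second differences: 8, 8.
Level-2 differences are constant, so u has degree 2.
Fitting a degree-2 polynomial gives u(k) = 4k² - 4k + 1.
Then u(7) = 169.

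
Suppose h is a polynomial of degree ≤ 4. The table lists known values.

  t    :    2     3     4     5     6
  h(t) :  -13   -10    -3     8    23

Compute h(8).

Write h(t) = at^4 + bt³ + ct² + dt + e; the 5 given values yield a linear system in the 5 coefficients.
Solving, the top 2 coefficients vanish, and h(t) = 2t² - 7t - 7.
Then h(8) = 65.

65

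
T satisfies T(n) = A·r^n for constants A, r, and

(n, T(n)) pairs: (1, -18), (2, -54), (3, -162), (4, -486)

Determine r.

Consecutive ratio: -54/(-18) = 3, and -162/(-54) = 3, so r = 3.
Then A·3^1 = -18 gives A = -6, and T(n) = -6·3^n.

3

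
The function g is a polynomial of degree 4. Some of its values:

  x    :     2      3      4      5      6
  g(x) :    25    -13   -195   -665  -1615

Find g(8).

-5963

Write g(x) = ax^4 + bx³ + cx² + dx + e; the 5 given values yield a linear system in the 5 coefficients.
Solving, g(x) = -2x^4 + 4x³ + 2x² + 6x + 5.
Then g(8) = -5963.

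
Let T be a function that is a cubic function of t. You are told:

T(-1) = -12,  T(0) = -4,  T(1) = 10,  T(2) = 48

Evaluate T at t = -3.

Write T(t) = at³ + bt² + ct + d; the 4 given values yield a linear system in the 4 coefficients.
Solving, T(t) = 3t³ + 3t² + 8t - 4.
Then T(-3) = -82.

-82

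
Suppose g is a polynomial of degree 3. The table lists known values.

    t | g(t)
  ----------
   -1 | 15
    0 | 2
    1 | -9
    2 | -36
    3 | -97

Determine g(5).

-393

First differences: -13, -11, -27, -61. Second differences: 2, -16, -34. Third differences: -18, -18.
Level-3 differences are constant, so g has degree 3.
Fitting a degree-3 polynomial gives g(t) = -3t³ + t² - 9t + 2.
Then g(5) = -393.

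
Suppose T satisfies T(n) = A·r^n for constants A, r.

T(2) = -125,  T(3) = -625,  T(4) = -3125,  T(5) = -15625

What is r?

5

Consecutive ratio: -625/(-125) = 5, and -3125/(-625) = 5, so r = 5.
Then A·5^2 = -125 gives A = -5, and T(n) = -5·5^n.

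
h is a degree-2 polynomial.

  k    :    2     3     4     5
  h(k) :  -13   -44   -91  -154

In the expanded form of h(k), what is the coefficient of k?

First differences: -31, -47, -63. Second differences: -16, -16.
Level-2 differences are constant, so h has degree 2.
Fitting a degree-2 polynomial gives h(k) = -8k² + 9k + 1.
The coefficient of k is 9.

9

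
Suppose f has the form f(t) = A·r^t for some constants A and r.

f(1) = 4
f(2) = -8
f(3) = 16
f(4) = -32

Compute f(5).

64

Consecutive ratio: -8/4 = -2, and 16/(-8) = -2, so r = -2.
Then A·(-2)^1 = 4 gives A = -2, and f(t) = -2·(-2)^t.
f(5) = -2·(-2)^5 = 64.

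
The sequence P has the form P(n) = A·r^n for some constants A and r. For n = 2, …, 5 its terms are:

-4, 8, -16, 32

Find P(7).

Consecutive ratio: 8/(-4) = -2, and -16/8 = -2, so r = -2.
Then A·(-2)^2 = -4 gives A = -1, and P(n) = -1·(-2)^n.
P(7) = -1·(-2)^7 = 128.

128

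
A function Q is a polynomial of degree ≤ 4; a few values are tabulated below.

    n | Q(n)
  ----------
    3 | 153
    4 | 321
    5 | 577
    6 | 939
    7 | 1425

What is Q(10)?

3807

First differences: 168, 256, 362, 486. Second differences: 88, 106, 124. Third differences: 18, 18.
Level-3 differences are constant, so Q has degree 3.
Fitting a degree-3 polynomial gives Q(n) = 3n³ + 8n² + n - 3.
Then Q(10) = 3807.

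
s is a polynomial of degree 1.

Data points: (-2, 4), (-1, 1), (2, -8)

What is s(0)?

Write s(n) = an + b; the 3 given values yield a linear system in the 2 coefficients.
Solving, s(n) = -3n - 2.
The constant term is s(0) = -2.

-2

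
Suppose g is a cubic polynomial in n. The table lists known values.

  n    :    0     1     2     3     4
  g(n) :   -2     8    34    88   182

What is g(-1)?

-8

First differences: 10, 26, 54, 94. Second differences: 16, 28, 40. Third differences: 12, 12.
Level-3 differences are constant, so g has degree 3.
Fitting a degree-3 polynomial gives g(n) = 2n³ + 2n² + 6n - 2.
Then g(-1) = -8.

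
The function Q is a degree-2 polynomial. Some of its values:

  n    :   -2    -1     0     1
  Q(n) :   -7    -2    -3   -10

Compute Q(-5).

First differences: 5, -1, -7. Second differences: -6, -6.
Level-2 differences are constant, so Q has degree 2.
Fitting a degree-2 polynomial gives Q(n) = -3n² - 4n - 3.
Then Q(-5) = -58.

-58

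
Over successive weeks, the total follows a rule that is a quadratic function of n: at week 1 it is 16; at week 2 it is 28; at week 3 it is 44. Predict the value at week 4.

Write the value at n as Q(n).
Write Q(n) = an² + bn + c; the 3 given values yield a linear system in the 3 coefficients.
Solving, Q(n) = 2n² + 6n + 8.
Then Q(4) = 64.

64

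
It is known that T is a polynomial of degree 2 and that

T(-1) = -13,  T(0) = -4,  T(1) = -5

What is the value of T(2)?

-16

Write T(x) = ax² + bx + c; the 3 given values yield a linear system in the 3 coefficients.
Solving, T(x) = -5x² + 4x - 4.
Then T(2) = -16.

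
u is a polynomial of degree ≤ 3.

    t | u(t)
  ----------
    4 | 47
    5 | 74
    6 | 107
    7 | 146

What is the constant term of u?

Write u(t) = at³ + bt² + ct + d; the 4 given values yield a linear system in the 4 coefficients.
Solving, the leading coefficient vanishes, and u(t) = 3t² - 1.
The constant term is u(0) = -1.

-1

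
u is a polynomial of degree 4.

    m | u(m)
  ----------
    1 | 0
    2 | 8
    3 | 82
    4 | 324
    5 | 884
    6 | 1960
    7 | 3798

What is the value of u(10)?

Write u(m) = am^4 + bm³ + cm² + dm + e; the 7 given values yield a linear system in the 5 coefficients.
Solving, u(m) = 2m^4 - 3m³ + m² - 4m + 4.
Then u(10) = 17064.

17064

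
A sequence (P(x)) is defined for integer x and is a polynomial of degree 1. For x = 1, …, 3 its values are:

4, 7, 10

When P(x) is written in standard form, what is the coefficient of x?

First differences: 3, 3.
Level-1 differences are constant, so P has degree 1.
Fitting a degree-1 polynomial gives P(x) = 3x + 1.
The coefficient of x is 3.

3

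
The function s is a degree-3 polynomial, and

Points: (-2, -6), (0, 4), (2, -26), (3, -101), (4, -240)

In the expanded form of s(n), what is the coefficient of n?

Write s(n) = an³ + bn² + cn + d; the 5 given values yield a linear system in the 4 coefficients.
Solving, s(n) = -3n³ - 5n² + 7n + 4.
The coefficient of n is 7.

7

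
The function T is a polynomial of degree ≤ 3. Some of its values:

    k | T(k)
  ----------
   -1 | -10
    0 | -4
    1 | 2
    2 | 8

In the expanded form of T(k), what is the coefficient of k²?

First differences: 6, 6, 6.
Level-1 differences are constant, so T has degree 1.
Fitting a degree-1 polynomial gives T(k) = 6k - 4.
The coefficient of k² is 0.

0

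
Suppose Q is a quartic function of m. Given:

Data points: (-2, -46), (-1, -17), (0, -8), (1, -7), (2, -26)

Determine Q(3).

-101

Write Q(m) = am^4 + bm³ + cm² + dm + e; the 5 given values yield a linear system in the 5 coefficients.
Solving, Q(m) = -m^4 - 3m² + 5m - 8.
Then Q(3) = -101.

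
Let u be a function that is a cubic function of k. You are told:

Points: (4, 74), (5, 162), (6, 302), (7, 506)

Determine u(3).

Write u(k) = ak³ + bk² + ck + d; the 4 given values yield a linear system in the 4 coefficients.
Solving, u(k) = 2k³ - 4k² + 2k + 2.
Then u(3) = 26.

26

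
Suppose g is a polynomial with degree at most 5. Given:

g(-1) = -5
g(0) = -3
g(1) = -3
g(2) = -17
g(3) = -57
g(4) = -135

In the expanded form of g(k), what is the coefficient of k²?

Write g(k) = ak^5 + bk^4 + ck³ + dk² + ek + p; the 6 given values yield a linear system in the 6 coefficients.
Solving, the top 2 coefficients vanish, and g(k) = -2k³ - k² + 3k - 3.
The coefficient of k² is -1.

-1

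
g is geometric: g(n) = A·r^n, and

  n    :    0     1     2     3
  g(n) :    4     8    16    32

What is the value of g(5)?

128

Consecutive ratio: 8/4 = 2, and 16/8 = 2, so r = 2.
Then A·2^0 = 4 gives A = 4, and g(n) = 4·2^n.
g(5) = 4·2^5 = 128.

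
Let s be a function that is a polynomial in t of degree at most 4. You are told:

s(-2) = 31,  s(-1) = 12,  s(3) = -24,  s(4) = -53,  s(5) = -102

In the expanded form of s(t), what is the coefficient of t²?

2

Write s(t) = at^4 + bt³ + ct² + dt + e; the 5 given values yield a linear system in the 5 coefficients.
Solving, the leading coefficient vanishes, and s(t) = -t³ + 2t² - 6t + 3.
The coefficient of t² is 2.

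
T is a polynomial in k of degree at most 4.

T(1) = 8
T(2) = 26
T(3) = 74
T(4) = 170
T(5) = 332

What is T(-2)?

Write T(k) = ak^4 + bk³ + ck² + dk + e; the 5 given values yield a linear system in the 5 coefficients.
Solving, the leading coefficient vanishes, and T(k) = 3k³ - 3k² + 6k + 2.
Then T(-2) = -46.

-46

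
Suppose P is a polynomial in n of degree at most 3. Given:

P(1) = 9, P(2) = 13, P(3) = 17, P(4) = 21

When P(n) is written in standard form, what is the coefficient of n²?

0

First differences: 4, 4, 4.
Level-1 differences are constant, so P has degree 1.
Fitting a degree-1 polynomial gives P(n) = 4n + 5.
The coefficient of n² is 0.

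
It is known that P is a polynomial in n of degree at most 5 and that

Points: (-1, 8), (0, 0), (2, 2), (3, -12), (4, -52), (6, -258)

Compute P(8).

Write P(n) = an^5 + bn^4 + cn³ + dn² + en + p; the 6 given values yield a linear system in the 6 coefficients.
Solving, the top 2 coefficients vanish, and P(n) = -2n³ + 5n² - n.
Then P(8) = -712.

-712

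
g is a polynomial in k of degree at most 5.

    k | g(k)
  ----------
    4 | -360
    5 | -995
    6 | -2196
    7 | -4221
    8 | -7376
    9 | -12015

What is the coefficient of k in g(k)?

First differences: -635, -1201, -2025, -3155, -4639. Second differences: -566, -824, -1130, -1484. Third differences: -258, -306, -354. Fourth differences: -48, -48.
Level-4 differences are constant, so g has degree 4.
Fitting a degree-4 polynomial gives g(k) = -2k^4 + k³ + 4k² + 6k.
The coefficient of k is 6.

6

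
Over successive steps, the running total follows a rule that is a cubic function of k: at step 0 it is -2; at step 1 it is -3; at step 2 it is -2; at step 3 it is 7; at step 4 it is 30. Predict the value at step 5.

Write the value at k as u(k).
Write u(k) = ak³ + bk² + ck + d; the 5 given values yield a linear system in the 4 coefficients.
Solving, u(k) = k³ - 2k² - 2.
Then u(5) = 73.

73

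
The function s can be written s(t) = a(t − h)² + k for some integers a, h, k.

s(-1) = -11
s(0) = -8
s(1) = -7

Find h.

1

First differences 3, 1; second difference -2 = 2a, so a = -1.
Expanding, the t-coefficient is −2ah = 2h; matching it to the data gives h = 1, and then k = -7.
So s(t) = -1(t − 1)² − 7.
Hence h = 1.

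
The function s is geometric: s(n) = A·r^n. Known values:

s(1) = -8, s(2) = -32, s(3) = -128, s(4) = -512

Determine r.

4

Consecutive ratio: -32/(-8) = 4, and -128/(-32) = 4, so r = 4.
Then A·4^1 = -8 gives A = -2, and s(n) = -2·4^n.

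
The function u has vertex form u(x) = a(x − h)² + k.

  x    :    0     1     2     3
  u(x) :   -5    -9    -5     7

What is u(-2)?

First differences -4, 4, 12; second difference 8 = 2a, so a = 4.
Expanding, the x-coefficient is −2ah = -8h; matching it to the data gives h = 1, and then k = -9.
So u(x) = 4(x − 1)² − 9.
u(-2) = 4·(-3)² − 9 = 27.

27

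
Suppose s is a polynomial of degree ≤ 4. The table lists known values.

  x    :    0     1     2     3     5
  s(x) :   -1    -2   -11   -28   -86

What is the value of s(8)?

-233

Write s(x) = ax^4 + bx³ + cx² + dx + e; the 5 given values yield a linear system in the 5 coefficients.
Solving, the top 2 coefficients vanish, and s(x) = -4x² + 3x - 1.
Then s(8) = -233.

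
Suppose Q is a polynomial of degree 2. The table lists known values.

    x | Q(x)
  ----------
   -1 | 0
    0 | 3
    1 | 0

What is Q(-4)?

Write Q(x) = ax² + bx + c; the 3 given values yield a linear system in the 3 coefficients.
Solving, Q(x) = -3x² + 3.
Then Q(-4) = -45.

-45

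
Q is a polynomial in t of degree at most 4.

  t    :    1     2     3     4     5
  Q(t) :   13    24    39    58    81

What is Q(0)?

6

Write Q(t) = at^4 + bt³ + ct² + dt + e; the 5 given values yield a linear system in the 5 coefficients.
Solving, the top 2 coefficients vanish, and Q(t) = 2t² + 5t + 6.
Then Q(0) = 6.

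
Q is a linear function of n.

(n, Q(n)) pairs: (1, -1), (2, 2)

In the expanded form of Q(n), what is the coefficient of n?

Write Q(n) = an + b; the 2 given values yield a linear system in the 2 coefficients.
Solving, Q(n) = 3n - 4.
The coefficient of n is 3.

3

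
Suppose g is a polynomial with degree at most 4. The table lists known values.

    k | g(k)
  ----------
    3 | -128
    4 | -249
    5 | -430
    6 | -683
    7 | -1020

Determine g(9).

-1994

Write g(k) = ak^4 + bk³ + ck² + dk + e; the 5 given values yield a linear system in the 5 coefficients.
Solving, the leading coefficient vanishes, and g(k) = -2k³ - 6k² - 5k - 5.
Then g(9) = -1994.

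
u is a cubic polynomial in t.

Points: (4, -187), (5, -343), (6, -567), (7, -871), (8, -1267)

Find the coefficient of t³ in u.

-2

First differences: -156, -224, -304, -396. Second differences: -68, -80, -92. Third differences: -12, -12.
Level-3 differences are constant, so u has degree 3.
Fitting a degree-3 polynomial gives u(t) = -2t³ - 4t² + 2t - 3.
The coefficient of t³ is -2.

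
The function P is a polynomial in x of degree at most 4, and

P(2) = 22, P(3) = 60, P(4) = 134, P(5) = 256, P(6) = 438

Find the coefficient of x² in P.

0

First differences: 38, 74, 122, 182. Second differences: 36, 48, 60. Third differences: 12, 12.
Level-3 differences are constant, so P has degree 3.
Fitting a degree-3 polynomial gives P(x) = 2x³ + 6.
The coefficient of x² is 0.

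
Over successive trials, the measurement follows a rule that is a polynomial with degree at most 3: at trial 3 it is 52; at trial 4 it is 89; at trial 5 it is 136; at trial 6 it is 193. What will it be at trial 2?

Write the value at t as T(t).
First differences: 37, 47, 57. Second differences: 10, 10.
Level-2 differences are constant, so T has degree 2.
Fitting a degree-2 polynomial gives T(t) = 5t² + 2t + 1.
Then T(2) = 25.

25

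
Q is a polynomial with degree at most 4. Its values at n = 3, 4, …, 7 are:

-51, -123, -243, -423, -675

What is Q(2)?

First differences: -72, -120, -180, -252. Second differences: -48, -60, -72. Third differences: -12, -12.
Level-3 differences are constant, so Q has degree 3.
Fitting a degree-3 polynomial gives Q(n) = -2n³ + 2n - 3.
Then Q(2) = -15.

-15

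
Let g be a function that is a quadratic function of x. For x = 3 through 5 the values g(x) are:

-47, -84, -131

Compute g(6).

-188

Write g(x) = ax² + bx + c; the 3 given values yield a linear system in the 3 coefficients.
Solving, g(x) = -5x² - 2x + 4.
Then g(6) = -188.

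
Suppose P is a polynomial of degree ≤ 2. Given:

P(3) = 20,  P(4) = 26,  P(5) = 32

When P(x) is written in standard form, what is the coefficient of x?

First differences: 6, 6.
Level-1 differences are constant, so P has degree 1.
Fitting a degree-1 polynomial gives P(x) = 6x + 2.
The coefficient of x is 6.

6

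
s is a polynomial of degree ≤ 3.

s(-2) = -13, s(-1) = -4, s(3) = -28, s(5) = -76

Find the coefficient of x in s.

0

Write s(x) = ax³ + bx² + cx + d; the 4 given values yield a linear system in the 4 coefficients.
Solving, the leading coefficient vanishes, and s(x) = -3x² - 1.
The coefficient of x is 0.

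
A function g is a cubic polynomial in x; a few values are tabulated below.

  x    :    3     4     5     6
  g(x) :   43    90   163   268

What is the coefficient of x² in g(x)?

1

Write g(x) = ax³ + bx² + cx + d; the 4 given values yield a linear system in the 4 coefficients.
Solving, g(x) = x³ + x² + 3x - 2.
The coefficient of x² is 1.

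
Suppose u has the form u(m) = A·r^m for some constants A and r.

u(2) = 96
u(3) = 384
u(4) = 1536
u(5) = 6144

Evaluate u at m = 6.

Consecutive ratio: 384/96 = 4, and 1536/384 = 4, so r = 4.
Then A·4^2 = 96 gives A = 6, and u(m) = 6·4^m.
u(6) = 6·4^6 = 24576.

24576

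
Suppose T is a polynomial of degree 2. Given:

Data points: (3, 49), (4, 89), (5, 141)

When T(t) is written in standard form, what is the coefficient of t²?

Write T(t) = at² + bt + c; the 3 given values yield a linear system in the 3 coefficients.
Solving, T(t) = 6t² - 2t + 1.
The coefficient of t² is 6.

6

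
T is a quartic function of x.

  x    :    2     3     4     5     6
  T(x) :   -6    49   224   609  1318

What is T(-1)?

Write T(x) = ax^4 + bx³ + cx² + dx + e; the 5 given values yield a linear system in the 5 coefficients.
Solving, T(x) = x^4 + x³ - 4x² - 9x + 4.
Then T(-1) = 9.

9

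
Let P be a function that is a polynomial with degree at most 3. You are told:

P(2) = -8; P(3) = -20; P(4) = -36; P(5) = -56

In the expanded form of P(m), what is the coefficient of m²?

-2

First differences: -12, -16, -20. Second differences: -4, -4.
Level-2 differences are constant, so P has degree 2.
Fitting a degree-2 polynomial gives P(m) = -2m² - 2m + 4.
The coefficient of m² is -2.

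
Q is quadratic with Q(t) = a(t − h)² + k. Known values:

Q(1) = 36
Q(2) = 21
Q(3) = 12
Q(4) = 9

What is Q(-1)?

First differences -15, -9, -3; second difference 6 = 2a, so a = 3.
Expanding, the t-coefficient is −2ah = -6h; matching it to the data gives h = 4, and then k = 9.
So Q(t) = 3(t − 4)² + 9.
Q(-1) = 3·(-5)² + 9 = 84.

84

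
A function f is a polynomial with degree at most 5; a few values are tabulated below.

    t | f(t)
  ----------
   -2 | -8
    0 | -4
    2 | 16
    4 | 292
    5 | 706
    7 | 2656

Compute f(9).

Write f(t) = at^5 + bt^4 + ct³ + dt² + et + p; the 6 given values yield a linear system in the 6 coefficients.
Solving, the leading coefficient vanishes, and f(t) = t^4 + t³ - 2t² + 2t - 4.
Then f(9) = 7142.

7142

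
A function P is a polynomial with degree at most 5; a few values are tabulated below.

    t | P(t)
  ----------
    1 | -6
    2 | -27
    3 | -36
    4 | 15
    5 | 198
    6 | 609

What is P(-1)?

0

Write P(t) = at^5 + bt^4 + ct³ + dt² + et + p; the 6 given values yield a linear system in the 6 coefficients.
Solving, the leading coefficient vanishes, and P(t) = t^4 - 2t³ - 7t² - t + 3.
Then P(-1) = 0.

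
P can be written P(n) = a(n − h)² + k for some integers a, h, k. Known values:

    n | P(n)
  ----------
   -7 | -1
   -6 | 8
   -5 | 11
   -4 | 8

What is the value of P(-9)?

-37

First differences 9, 3, -3; second difference -6 = 2a, so a = -3.
Expanding, the n-coefficient is −2ah = 6h; matching it to the data gives h = -5, and then k = 11.
So P(n) = -3(n + 5)² + 11.
P(-9) = -3·(-4)² + 11 = -37.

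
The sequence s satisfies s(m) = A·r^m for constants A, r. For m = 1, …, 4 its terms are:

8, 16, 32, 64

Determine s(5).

128

Consecutive ratio: 16/8 = 2, and 32/16 = 2, so r = 2.
Then A·2^1 = 8 gives A = 4, and s(m) = 4·2^m.
s(5) = 4·2^5 = 128.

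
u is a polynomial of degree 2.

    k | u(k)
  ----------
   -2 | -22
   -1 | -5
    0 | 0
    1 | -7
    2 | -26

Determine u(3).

-57

First differences: 17, 5, -7, -19. Second differences: -12, -12, -12.
Level-2 differences are constant, so u has degree 2.
Fitting a degree-2 polynomial gives u(k) = -6k² - k.
Then u(3) = -57.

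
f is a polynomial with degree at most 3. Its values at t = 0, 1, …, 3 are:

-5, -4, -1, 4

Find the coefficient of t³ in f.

First differences: 1, 3, 5. Second differences: 2, 2.
Level-2 differences are constant, so f has degree 2.
Fitting a degree-2 polynomial gives f(t) = t² - 5.
The coefficient of t³ is 0.

0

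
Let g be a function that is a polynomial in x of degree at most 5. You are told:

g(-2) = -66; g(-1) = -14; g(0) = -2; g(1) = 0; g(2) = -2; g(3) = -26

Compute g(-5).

-1122

First differences: 52, 12, 2, -2, -24. Second differences: -40, -10, -4, -22. Third differences: 30, 6, -18. Fourth differences: -24, -24.
Level-4 differences are constant, so g has degree 4.
Fitting a degree-4 polynomial gives g(x) = -x^4 + 3x³ - 4x² + 4x - 2.
Then g(-5) = -1122.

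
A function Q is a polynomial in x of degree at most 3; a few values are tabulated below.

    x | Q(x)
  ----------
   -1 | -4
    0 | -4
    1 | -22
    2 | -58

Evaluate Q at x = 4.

-184

First differences: 0, -18, -36. Second differences: -18, -18.
Level-2 differences are constant, so Q has degree 2.
Fitting a degree-2 polynomial gives Q(x) = -9x² - 9x - 4.
Then Q(4) = -184.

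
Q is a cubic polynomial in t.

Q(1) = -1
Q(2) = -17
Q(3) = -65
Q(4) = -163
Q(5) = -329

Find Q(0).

1

First differences: -16, -48, -98, -166. Second differences: -32, -50, -68. Third differences: -18, -18.
Level-3 differences are constant, so Q has degree 3.
Fitting a degree-3 polynomial gives Q(t) = -3t³ + 2t² - t + 1.
Then Q(0) = 1.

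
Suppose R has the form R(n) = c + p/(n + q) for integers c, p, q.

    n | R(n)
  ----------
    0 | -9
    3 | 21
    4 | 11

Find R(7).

5

(R(n) − c)(n + q) = p for each data point; the three points give a linear system in c and q, then p follows.
Solving: c = 1, q = -2, p = 20, so R(n) = 1 + 20/(n − 2).
Then R(7) = 1 + 20/5 = 5.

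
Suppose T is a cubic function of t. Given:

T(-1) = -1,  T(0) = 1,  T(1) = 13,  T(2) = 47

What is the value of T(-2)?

Write T(t) = at³ + bt² + ct + d; the 4 given values yield a linear system in the 4 coefficients.
Solving, T(t) = 2t³ + 5t² + 5t + 1.
Then T(-2) = -5.

-5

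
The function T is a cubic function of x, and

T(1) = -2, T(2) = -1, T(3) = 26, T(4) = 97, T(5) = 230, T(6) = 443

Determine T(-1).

2

First differences: 1, 27, 71, 133, 213. Second differences: 26, 44, 62, 80. Third differences: 18, 18, 18.
Level-3 differences are constant, so T has degree 3.
Fitting a degree-3 polynomial gives T(x) = 3x³ - 5x² - 5x + 5.
Then T(-1) = 2.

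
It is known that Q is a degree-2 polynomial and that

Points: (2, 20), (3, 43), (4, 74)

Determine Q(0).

-2

Write Q(x) = ax² + bx + c; the 3 given values yield a linear system in the 3 coefficients.
Solving, Q(x) = 4x² + 3x - 2.
Then Q(0) = -2.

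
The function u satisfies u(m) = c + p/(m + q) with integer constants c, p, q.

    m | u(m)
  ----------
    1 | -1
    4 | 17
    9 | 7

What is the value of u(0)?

(u(m) − c)(m + q) = p for each data point; the three points give a linear system in c and q, then p follows.
Solving: c = 5, q = -3, p = 12, so u(m) = 5 + 12/(m − 3).
Then u(0) = 5 + 12/(-3) = 1.

1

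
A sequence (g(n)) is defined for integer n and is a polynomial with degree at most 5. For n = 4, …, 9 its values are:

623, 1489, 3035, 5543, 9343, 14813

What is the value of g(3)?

Write g(n) = an^5 + bn^4 + cn³ + dn² + en + p; the 6 given values yield a linear system in the 6 coefficients.
Solving, the leading coefficient vanishes, and g(n) = 2n^4 + 3n³ - 7n² + 8n - 1.
Then g(3) = 203.

203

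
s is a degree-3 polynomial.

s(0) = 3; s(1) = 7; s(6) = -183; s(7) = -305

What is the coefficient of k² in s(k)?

Write s(k) = ak³ + bk² + ck + d; the 4 given values yield a linear system in the 4 coefficients.
Solving, s(k) = -k³ + 5k + 3.
The coefficient of k² is 0.

0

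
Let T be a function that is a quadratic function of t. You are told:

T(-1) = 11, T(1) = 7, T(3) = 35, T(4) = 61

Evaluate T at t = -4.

77

Write T(t) = at² + bt + c; the 4 given values yield a linear system in the 3 coefficients.
Solving, T(t) = 4t² - 2t + 5.
Then T(-4) = 77.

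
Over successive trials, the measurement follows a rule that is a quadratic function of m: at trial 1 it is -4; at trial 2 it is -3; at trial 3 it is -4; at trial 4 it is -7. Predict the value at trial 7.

-28

Write the value at m as f(m).
First differences: 1, -1, -3. Second differences: -2, -2.
Level-2 differences are constant, so f has degree 2.
Fitting a degree-2 polynomial gives f(m) = -m² + 4m - 7.
Then f(7) = -28.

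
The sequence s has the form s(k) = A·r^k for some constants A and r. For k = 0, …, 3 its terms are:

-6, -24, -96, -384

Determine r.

Consecutive ratio: -24/(-6) = 4, and -96/(-24) = 4, so r = 4.
Then A·4^0 = -6 gives A = -6, and s(k) = -6·4^k.

4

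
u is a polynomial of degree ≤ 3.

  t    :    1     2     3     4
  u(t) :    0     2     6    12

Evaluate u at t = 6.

30

Write u(t) = at³ + bt² + ct + d; the 4 given values yield a linear system in the 4 coefficients.
Solving, the leading coefficient vanishes, and u(t) = t² - t.
Then u(6) = 30.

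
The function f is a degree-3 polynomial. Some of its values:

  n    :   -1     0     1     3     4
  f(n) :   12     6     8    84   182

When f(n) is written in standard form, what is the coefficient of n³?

Write f(n) = an³ + bn² + cn + d; the 5 given values yield a linear system in the 4 coefficients.
Solving, f(n) = 2n³ + 4n² - 4n + 6.
The coefficient of n³ is 2.

2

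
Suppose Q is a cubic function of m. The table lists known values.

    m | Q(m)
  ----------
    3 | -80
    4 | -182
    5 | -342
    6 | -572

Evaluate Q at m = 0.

-2

Write Q(m) = am³ + bm² + cm + d; the 4 given values yield a linear system in the 4 coefficients.
Solving, Q(m) = -2m³ - 5m² + 7m - 2.
Then Q(0) = -2.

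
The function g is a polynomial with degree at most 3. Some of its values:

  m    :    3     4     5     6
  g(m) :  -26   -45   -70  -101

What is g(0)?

First differences: -19, -25, -31. Second differences: -6, -6.
Level-2 differences are constant, so g has degree 2.
Fitting a degree-2 polynomial gives g(m) = -3m² + 2m - 5.
The constant term is g(0) = -5.

-5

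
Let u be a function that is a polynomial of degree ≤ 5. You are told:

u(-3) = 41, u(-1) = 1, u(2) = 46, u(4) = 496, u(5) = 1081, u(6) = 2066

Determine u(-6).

806

Write u(k) = ak^5 + bk^4 + ck³ + dk² + ek + p; the 6 given values yield a linear system in the 6 coefficients.
Solving, the leading coefficient vanishes, and u(k) = k^4 + 3k³ + 4k² - 3k - 4.
Then u(-6) = 806.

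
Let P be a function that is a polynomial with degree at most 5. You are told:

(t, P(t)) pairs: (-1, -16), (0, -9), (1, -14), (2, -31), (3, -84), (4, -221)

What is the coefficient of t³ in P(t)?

2

First differences: 7, -5, -17, -53, -137. Second differences: -12, -12, -36, -84. Third differences: 0, -24, -48. Fourth differences: -24, -24.
Level-4 differences are constant, so P has degree 4.
Fitting a degree-4 polynomial gives P(t) = -t^4 + 2t³ - 5t² - t - 9.
The coefficient of t³ is 2.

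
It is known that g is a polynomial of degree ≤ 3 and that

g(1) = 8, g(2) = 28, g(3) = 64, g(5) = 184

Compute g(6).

Write g(t) = at³ + bt² + ct + d; the 4 given values yield a linear system in the 4 coefficients.
Solving, the leading coefficient vanishes, and g(t) = 8t² - 4t + 4.
Then g(6) = 268.

268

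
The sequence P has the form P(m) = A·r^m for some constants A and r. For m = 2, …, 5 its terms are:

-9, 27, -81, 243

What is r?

-3

Consecutive ratio: 27/(-9) = -3, and -81/27 = -3, so r = -3.
Then A·(-3)^2 = -9 gives A = -1, and P(m) = -1·(-3)^m.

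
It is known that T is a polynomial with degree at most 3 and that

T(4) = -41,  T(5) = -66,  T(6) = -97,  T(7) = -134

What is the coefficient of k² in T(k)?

Write T(k) = ak³ + bk² + ck + d; the 4 given values yield a linear system in the 4 coefficients.
Solving, the leading coefficient vanishes, and T(k) = -3k² + 2k - 1.
The coefficient of k² is -3.

-3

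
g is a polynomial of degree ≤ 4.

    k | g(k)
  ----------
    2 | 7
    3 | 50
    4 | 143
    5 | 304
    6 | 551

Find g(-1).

First differences: 43, 93, 161, 247. Second differences: 50, 68, 86. Third differences: 18, 18.
Level-3 differences are constant, so g has degree 3.
Fitting a degree-3 polynomial gives g(k) = 3k³ - 2k² - 4k - 1.
Then g(-1) = -2.

-2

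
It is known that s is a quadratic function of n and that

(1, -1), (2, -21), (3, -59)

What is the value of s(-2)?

Write s(n) = an² + bn + c; the 3 given values yield a linear system in the 3 coefficients.
Solving, s(n) = -9n² + 7n + 1.
Then s(-2) = -49.

-49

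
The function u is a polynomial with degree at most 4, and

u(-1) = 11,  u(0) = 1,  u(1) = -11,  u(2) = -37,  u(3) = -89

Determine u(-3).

73

First differences: -10, -12, -26, -52. Second differences: -2, -14, -26. Third differences: -12, -12.
Level-3 differences are constant, so u has degree 3.
Fitting a degree-3 polynomial gives u(x) = -2x³ - x² - 9x + 1.
Then u(-3) = 73.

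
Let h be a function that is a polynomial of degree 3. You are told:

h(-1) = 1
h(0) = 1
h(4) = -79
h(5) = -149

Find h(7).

-391

Write h(k) = ak³ + bk² + ck + d; the 4 given values yield a linear system in the 4 coefficients.
Solving, h(k) = -k³ - k² + 1.
Then h(7) = -391.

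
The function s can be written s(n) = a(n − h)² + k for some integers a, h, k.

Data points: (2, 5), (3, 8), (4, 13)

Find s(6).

First differences 3, 5; second difference 2 = 2a, so a = 1.
Expanding, the n-coefficient is −2ah = -2h; matching it to the data gives h = 1, and then k = 4.
So s(n) = 1(n − 1)² + 4.
s(6) = 1·5² + 4 = 29.

29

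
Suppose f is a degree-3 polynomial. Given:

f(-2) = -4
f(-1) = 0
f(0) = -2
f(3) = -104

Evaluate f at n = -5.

Write f(n) = an³ + bn² + cn + d; the 4 given values yield a linear system in the 4 coefficients.
Solving, f(n) = -n³ - 6n² - 7n - 2.
Then f(-5) = 8.

8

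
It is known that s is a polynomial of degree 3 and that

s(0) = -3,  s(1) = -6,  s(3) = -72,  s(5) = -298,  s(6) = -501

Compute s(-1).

-4

Write s(x) = ax³ + bx² + cx + d; the 5 given values yield a linear system in the 4 coefficients.
Solving, s(x) = -2x³ - 2x² + x - 3.
Then s(-1) = -4.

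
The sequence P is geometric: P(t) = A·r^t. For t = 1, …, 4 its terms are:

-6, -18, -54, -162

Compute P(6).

Consecutive ratio: -18/(-6) = 3, and -54/(-18) = 3, so r = 3.
Then A·3^1 = -6 gives A = -2, and P(t) = -2·3^t.
P(6) = -2·3^6 = -1458.

-1458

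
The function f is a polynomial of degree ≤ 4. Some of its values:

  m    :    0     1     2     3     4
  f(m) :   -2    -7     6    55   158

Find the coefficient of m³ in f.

3

First differences: -5, 13, 49, 103. Second differences: 18, 36, 54. Third differences: 18, 18.
Level-3 differences are constant, so f has degree 3.
Fitting a degree-3 polynomial gives f(m) = 3m³ - 8m - 2.
The coefficient of m³ is 3.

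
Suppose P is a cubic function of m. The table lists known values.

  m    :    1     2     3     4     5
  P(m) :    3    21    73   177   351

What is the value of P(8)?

1473

First differences: 18, 52, 104, 174. Second differences: 34, 52, 70. Third differences: 18, 18.
Level-3 differences are constant, so P has degree 3.
Fitting a degree-3 polynomial gives P(m) = 3m³ - m² + 1.
Then P(8) = 1473.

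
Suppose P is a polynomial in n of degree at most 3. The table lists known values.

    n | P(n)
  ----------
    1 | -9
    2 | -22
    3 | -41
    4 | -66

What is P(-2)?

-6

First differences: -13, -19, -25. Second differences: -6, -6.
Level-2 differences are constant, so P has degree 2.
Fitting a degree-2 polynomial gives P(n) = -3n² - 4n - 2.
Then P(-2) = -6.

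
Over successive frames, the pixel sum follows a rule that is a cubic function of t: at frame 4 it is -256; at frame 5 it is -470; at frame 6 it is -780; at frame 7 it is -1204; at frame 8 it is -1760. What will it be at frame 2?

Write the value at t as f(t).
First differences: -214, -310, -424, -556. Second differences: -96, -114, -132. Third differences: -18, -18.
Level-3 differences are constant, so f has degree 3.
Fitting a degree-3 polynomial gives f(t) = -3t³ - 3t² - 4t.
Then f(2) = -44.

-44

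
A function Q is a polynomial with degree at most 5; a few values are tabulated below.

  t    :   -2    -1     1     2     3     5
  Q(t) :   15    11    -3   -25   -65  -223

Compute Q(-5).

87

Write Q(t) = at^5 + bt^4 + ct³ + dt² + et + p; the 6 given values yield a linear system in the 6 coefficients.
Solving, the top 2 coefficients vanish, and Q(t) = -t³ - 3t² - 6t + 7.
Then Q(-5) = 87.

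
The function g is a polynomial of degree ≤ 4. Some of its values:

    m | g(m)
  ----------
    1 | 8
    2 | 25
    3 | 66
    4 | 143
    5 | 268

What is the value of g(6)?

First differences: 17, 41, 77, 125. Second differences: 24, 36, 48. Third differences: 12, 12.
Level-3 differences are constant, so g has degree 3.
Extending the table by one column gives the next first difference 185, so g(6) = 268 + 185 = 453.

453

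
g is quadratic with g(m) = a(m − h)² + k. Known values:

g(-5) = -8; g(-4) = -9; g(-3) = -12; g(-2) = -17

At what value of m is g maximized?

-5

First differences -1, -3, -5; second difference -2 = 2a, so a = -1.
Expanding, the m-coefficient is −2ah = 2h; matching it to the data gives h = -5, and then k = -8.
So g(m) = -1(m + 5)² − 8.
Hence h = -5.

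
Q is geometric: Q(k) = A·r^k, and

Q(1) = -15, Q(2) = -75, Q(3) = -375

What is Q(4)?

Consecutive ratio: -75/(-15) = 5, and -375/(-75) = 5, so r = 5.
Then A·5^1 = -15 gives A = -3, and Q(k) = -3·5^k.
Q(4) = -3·5^4 = -1875.

-1875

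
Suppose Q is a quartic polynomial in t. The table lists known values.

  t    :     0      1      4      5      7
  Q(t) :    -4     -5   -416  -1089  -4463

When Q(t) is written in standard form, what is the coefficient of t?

-7

Write Q(t) = at^4 + bt³ + ct² + dt + e; the 5 given values yield a linear system in the 5 coefficients.
Solving, Q(t) = -2t^4 + 8t² - 7t - 4.
The coefficient of t is -7.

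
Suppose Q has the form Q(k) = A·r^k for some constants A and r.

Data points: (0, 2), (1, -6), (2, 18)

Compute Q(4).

162

Consecutive ratio: -6/2 = -3, and 18/(-6) = -3, so r = -3.
Then A·(-3)^0 = 2 gives A = 2, and Q(k) = 2·(-3)^k.
Q(4) = 2·(-3)^4 = 162.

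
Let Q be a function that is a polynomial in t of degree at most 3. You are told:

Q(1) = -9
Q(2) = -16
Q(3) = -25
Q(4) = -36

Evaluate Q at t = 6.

-64

First differences: -7, -9, -11. Second differences: -2, -2.
Level-2 differences are constant, so Q has degree 2.
Fitting a degree-2 polynomial gives Q(t) = -t² - 4t - 4.
Then Q(6) = -64.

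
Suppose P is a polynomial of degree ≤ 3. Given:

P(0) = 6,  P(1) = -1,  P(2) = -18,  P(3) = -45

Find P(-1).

3

Write P(m) = am³ + bm² + cm + d; the 4 given values yield a linear system in the 4 coefficients.
Solving, the leading coefficient vanishes, and P(m) = -5m² - 2m + 6.
Then P(-1) = 3.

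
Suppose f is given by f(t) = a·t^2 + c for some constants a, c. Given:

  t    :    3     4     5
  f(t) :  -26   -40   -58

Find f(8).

From f(3) = -26 and f(4) = -40: 9a + c = -26 and 16a + c = -40.
Subtracting: 7a = -14, so a = -2; then c = -26 − (-2)·9 = -8.
So f(t) = -2t² − 8, and f(8) = -136.

-136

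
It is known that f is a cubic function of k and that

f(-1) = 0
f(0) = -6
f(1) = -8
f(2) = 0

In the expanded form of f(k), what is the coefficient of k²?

Write f(k) = ak³ + bk² + ck + d; the 4 given values yield a linear system in the 4 coefficients.
Solving, f(k) = k³ + 2k² - 5k - 6.
The coefficient of k² is 2.

2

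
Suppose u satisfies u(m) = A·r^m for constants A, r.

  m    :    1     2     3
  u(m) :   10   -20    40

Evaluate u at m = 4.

Consecutive ratio: -20/10 = -2, and 40/(-20) = -2, so r = -2.
Then A·(-2)^1 = 10 gives A = -5, and u(m) = -5·(-2)^m.
u(4) = -5·(-2)^4 = -80.

-80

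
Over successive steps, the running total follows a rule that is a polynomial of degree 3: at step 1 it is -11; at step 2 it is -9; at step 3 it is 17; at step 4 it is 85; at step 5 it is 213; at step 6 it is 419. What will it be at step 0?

Write the value at n as f(n).
Write f(n) = an³ + bn² + cn + d; the 6 given values yield a linear system in the 4 coefficients.
Solving, f(n) = 3n³ - 6n² - n - 7.
Then f(0) = -7.

-7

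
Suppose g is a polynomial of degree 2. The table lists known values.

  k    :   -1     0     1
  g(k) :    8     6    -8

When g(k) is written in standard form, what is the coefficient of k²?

-6

Write g(k) = ak² + bk + c; the 3 given values yield a linear system in the 3 coefficients.
Solving, g(k) = -6k² - 8k + 6.
The coefficient of k² is -6.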